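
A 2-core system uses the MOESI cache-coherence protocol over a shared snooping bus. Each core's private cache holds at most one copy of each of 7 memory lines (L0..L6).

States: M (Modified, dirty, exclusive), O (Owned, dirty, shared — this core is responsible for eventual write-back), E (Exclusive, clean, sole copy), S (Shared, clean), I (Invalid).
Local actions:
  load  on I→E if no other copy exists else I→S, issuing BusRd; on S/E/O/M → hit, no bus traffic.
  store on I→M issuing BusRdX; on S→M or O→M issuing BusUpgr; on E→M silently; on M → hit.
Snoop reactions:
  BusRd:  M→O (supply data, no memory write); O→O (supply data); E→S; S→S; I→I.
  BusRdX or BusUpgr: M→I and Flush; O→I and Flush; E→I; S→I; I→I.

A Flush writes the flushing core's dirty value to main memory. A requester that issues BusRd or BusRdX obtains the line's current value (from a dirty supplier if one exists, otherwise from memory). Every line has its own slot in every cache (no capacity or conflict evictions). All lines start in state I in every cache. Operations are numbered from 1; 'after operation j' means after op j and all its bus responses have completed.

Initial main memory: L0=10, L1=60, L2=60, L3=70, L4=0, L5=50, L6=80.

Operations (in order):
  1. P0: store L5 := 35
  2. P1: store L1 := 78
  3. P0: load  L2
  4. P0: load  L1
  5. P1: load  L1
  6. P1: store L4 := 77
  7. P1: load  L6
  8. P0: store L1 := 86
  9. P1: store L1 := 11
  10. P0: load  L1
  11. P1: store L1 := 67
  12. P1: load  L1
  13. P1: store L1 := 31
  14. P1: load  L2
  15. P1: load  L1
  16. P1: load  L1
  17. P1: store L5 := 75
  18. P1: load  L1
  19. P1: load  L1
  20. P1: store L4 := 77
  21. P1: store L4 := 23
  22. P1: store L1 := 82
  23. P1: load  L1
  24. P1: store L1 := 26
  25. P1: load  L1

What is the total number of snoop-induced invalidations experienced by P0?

[1] P0: store L5 := 35 | P0:M(35), P1:I | bus: BusRdX
[2] P1: store L1 := 78 | P0:I, P1:M(78) | bus: BusRdX
[3] P0: load  L2 | P0:E(60), P1:I | bus: BusRd
[4] P0: load  L1 | P0:S(78), P1:O(78) | bus: BusRd
[5] P1: load  L1 | P0:S(78), P1:O(78) | bus: none
[6] P1: store L4 := 77 | P0:I, P1:M(77) | bus: BusRdX
[7] P1: load  L6 | P0:I, P1:E(80) | bus: BusRd
[8] P0: store L1 := 86 | P0:M(86), P1:I | bus: BusUpgr,Flush
[9] P1: store L1 := 11 | P0:I, P1:M(11) | bus: BusRdX,Flush
[10] P0: load  L1 | P0:S(11), P1:O(11) | bus: BusRd
[11] P1: store L1 := 67 | P0:I, P1:M(67) | bus: BusUpgr
[12] P1: load  L1 | P0:I, P1:M(67) | bus: none
[13] P1: store L1 := 31 | P0:I, P1:M(31) | bus: none
[14] P1: load  L2 | P0:S(60), P1:S(60) | bus: BusRd
[15] P1: load  L1 | P0:I, P1:M(31) | bus: none
[16] P1: load  L1 | P0:I, P1:M(31) | bus: none
[17] P1: store L5 := 75 | P0:I, P1:M(75) | bus: BusRdX,Flush
[18] P1: load  L1 | P0:I, P1:M(31) | bus: none
[19] P1: load  L1 | P0:I, P1:M(31) | bus: none
[20] P1: store L4 := 77 | P0:I, P1:M(77) | bus: none
[21] P1: store L4 := 23 | P0:I, P1:M(23) | bus: none
[22] P1: store L1 := 82 | P0:I, P1:M(82) | bus: none
[23] P1: load  L1 | P0:I, P1:M(82) | bus: none
[24] P1: store L1 := 26 | P0:I, P1:M(26) | bus: none
[25] P1: load  L1 | P0:I, P1:M(26) | bus: none

invalidations = 3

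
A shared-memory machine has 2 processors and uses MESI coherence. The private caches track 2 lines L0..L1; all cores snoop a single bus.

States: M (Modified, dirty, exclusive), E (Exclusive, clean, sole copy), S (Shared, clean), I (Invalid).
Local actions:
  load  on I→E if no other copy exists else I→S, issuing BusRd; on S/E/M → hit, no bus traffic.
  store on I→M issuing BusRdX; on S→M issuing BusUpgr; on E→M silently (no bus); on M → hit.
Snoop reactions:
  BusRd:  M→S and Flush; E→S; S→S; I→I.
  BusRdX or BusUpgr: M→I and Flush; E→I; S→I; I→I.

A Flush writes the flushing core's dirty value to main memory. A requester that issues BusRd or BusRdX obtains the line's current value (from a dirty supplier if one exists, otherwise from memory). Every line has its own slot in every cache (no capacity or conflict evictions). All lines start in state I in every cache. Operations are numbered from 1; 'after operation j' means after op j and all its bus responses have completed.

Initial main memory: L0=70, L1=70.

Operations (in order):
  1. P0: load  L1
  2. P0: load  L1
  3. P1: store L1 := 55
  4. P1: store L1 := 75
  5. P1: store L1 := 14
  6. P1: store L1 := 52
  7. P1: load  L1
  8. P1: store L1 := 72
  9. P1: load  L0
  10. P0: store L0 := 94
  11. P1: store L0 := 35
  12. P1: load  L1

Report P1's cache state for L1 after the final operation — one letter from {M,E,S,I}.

state = M

1. P0: load  L1  bus=[BusRd]  L1: P0=E P1=I  mem[L1]=70
2. P0: load  L1  bus=[-]  L1: P0=E P1=I  mem[L1]=70
3. P1: store L1 := 55  bus=[BusRdX]  L1: P0=I P1=M  mem[L1]=70
4. P1: store L1 := 75  bus=[-]  L1: P0=I P1=M  mem[L1]=70
5. P1: store L1 := 14  bus=[-]  L1: P0=I P1=M  mem[L1]=70
6. P1: store L1 := 52  bus=[-]  L1: P0=I P1=M  mem[L1]=70
7. P1: load  L1  bus=[-]  L1: P0=I P1=M  mem[L1]=70
8. P1: store L1 := 72  bus=[-]  L1: P0=I P1=M  mem[L1]=70
9. P1: load  L0  bus=[BusRd]  L0: P0=I P1=E  mem[L0]=70
10. P0: store L0 := 94  bus=[BusRdX]  L0: P0=M P1=I  mem[L0]=70
11. P1: store L0 := 35  bus=[BusRdX,Flush]  L0: P0=I P1=M  mem[L0]=94
12. P1: load  L1  bus=[-]  L1: P0=I P1=M  mem[L1]=70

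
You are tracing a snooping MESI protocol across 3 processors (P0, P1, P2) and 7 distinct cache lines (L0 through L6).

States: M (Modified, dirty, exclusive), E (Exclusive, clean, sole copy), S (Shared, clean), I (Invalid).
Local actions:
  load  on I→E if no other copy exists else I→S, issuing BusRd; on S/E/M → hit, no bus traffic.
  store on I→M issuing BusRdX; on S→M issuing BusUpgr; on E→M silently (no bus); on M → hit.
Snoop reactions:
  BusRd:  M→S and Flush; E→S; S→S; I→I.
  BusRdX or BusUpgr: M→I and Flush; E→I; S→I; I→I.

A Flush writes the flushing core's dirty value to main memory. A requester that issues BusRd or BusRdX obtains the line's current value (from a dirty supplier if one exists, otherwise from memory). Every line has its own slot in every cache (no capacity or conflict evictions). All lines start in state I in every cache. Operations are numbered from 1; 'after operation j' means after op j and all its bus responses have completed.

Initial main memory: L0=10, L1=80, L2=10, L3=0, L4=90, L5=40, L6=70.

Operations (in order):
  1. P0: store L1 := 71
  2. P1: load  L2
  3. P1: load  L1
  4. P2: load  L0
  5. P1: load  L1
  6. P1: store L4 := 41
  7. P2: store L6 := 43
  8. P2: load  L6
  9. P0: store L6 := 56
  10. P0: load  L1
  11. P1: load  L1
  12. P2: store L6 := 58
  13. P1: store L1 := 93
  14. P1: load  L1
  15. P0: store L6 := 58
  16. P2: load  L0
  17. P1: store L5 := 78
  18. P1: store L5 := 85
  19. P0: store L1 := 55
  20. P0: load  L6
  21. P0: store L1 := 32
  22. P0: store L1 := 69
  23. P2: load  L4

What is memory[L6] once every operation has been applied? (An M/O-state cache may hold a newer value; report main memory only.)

memory[L6] = 58

step 1: P0: store L1 := 71  ⟶  MII  (L1)  txn=BusRdX  M[L1]=80
step 2: P1: load  L2  ⟶  IEI  (L2)  txn=BusRd  M[L2]=10
step 3: P1: load  L1  ⟶  SSI  (L1)  txn=BusRd+Flush  M[L1]=71
step 4: P2: load  L0  ⟶  IIE  (L0)  txn=BusRd  M[L0]=10
step 5: P1: load  L1  ⟶  SSI  (L1)  txn=∅  M[L1]=71
step 6: P1: store L4 := 41  ⟶  IMI  (L4)  txn=BusRdX  M[L4]=90
step 7: P2: store L6 := 43  ⟶  IIM  (L6)  txn=BusRdX  M[L6]=70
step 8: P2: load  L6  ⟶  IIM  (L6)  txn=∅  M[L6]=70
step 9: P0: store L6 := 56  ⟶  MII  (L6)  txn=BusRdX+Flush  M[L6]=43
step 10: P0: load  L1  ⟶  SSI  (L1)  txn=∅  M[L1]=71
step 11: P1: load  L1  ⟶  SSI  (L1)  txn=∅  M[L1]=71
step 12: P2: store L6 := 58  ⟶  IIM  (L6)  txn=BusRdX+Flush  M[L6]=56
step 13: P1: store L1 := 93  ⟶  IMI  (L1)  txn=BusUpgr  M[L1]=71
step 14: P1: load  L1  ⟶  IMI  (L1)  txn=∅  M[L1]=71
step 15: P0: store L6 := 58  ⟶  MII  (L6)  txn=BusRdX+Flush  M[L6]=58
step 16: P2: load  L0  ⟶  IIE  (L0)  txn=∅  M[L0]=10
step 17: P1: store L5 := 78  ⟶  IMI  (L5)  txn=BusRdX  M[L5]=40
step 18: P1: store L5 := 85  ⟶  IMI  (L5)  txn=∅  M[L5]=40
step 19: P0: store L1 := 55  ⟶  MII  (L1)  txn=BusRdX+Flush  M[L1]=93
step 20: P0: load  L6  ⟶  MII  (L6)  txn=∅  M[L6]=58
step 21: P0: store L1 := 32  ⟶  MII  (L1)  txn=∅  M[L1]=93
step 22: P0: store L1 := 69  ⟶  MII  (L1)  txn=∅  M[L1]=93
step 23: P2: load  L4  ⟶  ISS  (L4)  txn=BusRd+Flush  M[L4]=41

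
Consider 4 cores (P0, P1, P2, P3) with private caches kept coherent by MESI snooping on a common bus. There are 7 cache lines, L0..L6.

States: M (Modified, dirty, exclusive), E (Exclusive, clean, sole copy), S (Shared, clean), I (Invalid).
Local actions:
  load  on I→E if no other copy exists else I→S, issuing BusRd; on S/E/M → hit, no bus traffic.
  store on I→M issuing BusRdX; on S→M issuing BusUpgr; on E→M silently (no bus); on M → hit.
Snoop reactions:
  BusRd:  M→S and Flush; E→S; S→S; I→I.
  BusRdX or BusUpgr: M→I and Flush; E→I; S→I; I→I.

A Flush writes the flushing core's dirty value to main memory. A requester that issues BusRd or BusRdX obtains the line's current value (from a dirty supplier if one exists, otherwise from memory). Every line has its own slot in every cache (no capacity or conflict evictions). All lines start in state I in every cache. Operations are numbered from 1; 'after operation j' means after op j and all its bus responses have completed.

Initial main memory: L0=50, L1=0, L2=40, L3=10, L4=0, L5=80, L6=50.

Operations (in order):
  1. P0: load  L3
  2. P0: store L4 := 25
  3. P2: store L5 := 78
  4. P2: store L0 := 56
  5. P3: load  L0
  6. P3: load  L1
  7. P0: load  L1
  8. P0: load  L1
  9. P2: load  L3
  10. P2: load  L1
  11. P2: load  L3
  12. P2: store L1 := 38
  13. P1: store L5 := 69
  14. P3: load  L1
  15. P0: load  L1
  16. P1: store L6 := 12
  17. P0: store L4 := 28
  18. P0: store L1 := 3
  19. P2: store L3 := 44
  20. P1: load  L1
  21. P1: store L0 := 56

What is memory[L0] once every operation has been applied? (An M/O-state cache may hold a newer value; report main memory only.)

memory[L0] = 56

step 1: P0: load  L3  ⟶  EIII  (L3)  txn=BusRd  M[L3]=10
step 2: P0: store L4 := 25  ⟶  MIII  (L4)  txn=BusRdX  M[L4]=0
step 3: P2: store L5 := 78  ⟶  IIMI  (L5)  txn=BusRdX  M[L5]=80
step 4: P2: store L0 := 56  ⟶  IIMI  (L0)  txn=BusRdX  M[L0]=50
step 5: P3: load  L0  ⟶  IISS  (L0)  txn=BusRd+Flush  M[L0]=56
step 6: P3: load  L1  ⟶  IIIE  (L1)  txn=BusRd  M[L1]=0
step 7: P0: load  L1  ⟶  SIIS  (L1)  txn=BusRd  M[L1]=0
step 8: P0: load  L1  ⟶  SIIS  (L1)  txn=∅  M[L1]=0
step 9: P2: load  L3  ⟶  SISI  (L3)  txn=BusRd  M[L3]=10
step 10: P2: load  L1  ⟶  SISS  (L1)  txn=BusRd  M[L1]=0
step 11: P2: load  L3  ⟶  SISI  (L3)  txn=∅  M[L3]=10
step 12: P2: store L1 := 38  ⟶  IIMI  (L1)  txn=BusUpgr  M[L1]=0
step 13: P1: store L5 := 69  ⟶  IMII  (L5)  txn=BusRdX+Flush  M[L5]=78
step 14: P3: load  L1  ⟶  IISS  (L1)  txn=BusRd+Flush  M[L1]=38
step 15: P0: load  L1  ⟶  SISS  (L1)  txn=BusRd  M[L1]=38
step 16: P1: store L6 := 12  ⟶  IMII  (L6)  txn=BusRdX  M[L6]=50
step 17: P0: store L4 := 28  ⟶  MIII  (L4)  txn=∅  M[L4]=0
step 18: P0: store L1 := 3  ⟶  MIII  (L1)  txn=BusUpgr  M[L1]=38
step 19: P2: store L3 := 44  ⟶  IIMI  (L3)  txn=BusUpgr  M[L3]=10
step 20: P1: load  L1  ⟶  SSII  (L1)  txn=BusRd+Flush  M[L1]=3
step 21: P1: store L0 := 56  ⟶  IMII  (L0)  txn=BusRdX  M[L0]=56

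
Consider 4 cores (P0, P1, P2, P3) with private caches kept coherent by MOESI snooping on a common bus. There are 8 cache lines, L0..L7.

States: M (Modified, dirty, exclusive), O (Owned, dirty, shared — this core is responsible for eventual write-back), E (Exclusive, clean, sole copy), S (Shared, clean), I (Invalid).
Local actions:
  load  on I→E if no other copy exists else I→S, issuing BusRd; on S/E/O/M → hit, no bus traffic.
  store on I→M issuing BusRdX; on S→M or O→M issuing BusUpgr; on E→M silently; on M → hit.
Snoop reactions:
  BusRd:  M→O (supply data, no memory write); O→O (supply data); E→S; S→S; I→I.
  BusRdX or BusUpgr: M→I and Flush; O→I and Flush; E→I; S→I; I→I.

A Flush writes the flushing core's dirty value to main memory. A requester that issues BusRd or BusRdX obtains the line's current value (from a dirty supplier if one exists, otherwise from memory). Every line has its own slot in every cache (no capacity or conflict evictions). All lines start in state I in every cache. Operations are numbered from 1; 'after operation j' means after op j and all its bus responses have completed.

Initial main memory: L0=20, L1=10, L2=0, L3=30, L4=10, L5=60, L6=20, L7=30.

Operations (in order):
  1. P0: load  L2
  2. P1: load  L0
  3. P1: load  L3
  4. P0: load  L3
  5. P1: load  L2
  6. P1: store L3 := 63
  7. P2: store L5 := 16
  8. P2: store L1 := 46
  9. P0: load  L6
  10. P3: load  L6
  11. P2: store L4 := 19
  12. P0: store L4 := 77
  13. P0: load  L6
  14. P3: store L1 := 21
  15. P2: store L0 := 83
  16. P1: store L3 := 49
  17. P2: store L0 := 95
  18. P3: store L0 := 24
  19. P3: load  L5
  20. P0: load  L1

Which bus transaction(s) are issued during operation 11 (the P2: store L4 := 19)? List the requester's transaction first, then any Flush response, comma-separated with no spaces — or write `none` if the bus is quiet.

1. P0: load  L2  bus=[BusRd]  L2: P0=E P1=I P2=I P3=I  mem[L2]=0
2. P1: load  L0  bus=[BusRd]  L0: P0=I P1=E P2=I P3=I  mem[L0]=20
3. P1: load  L3  bus=[BusRd]  L3: P0=I P1=E P2=I P3=I  mem[L3]=30
4. P0: load  L3  bus=[BusRd]  L3: P0=S P1=S P2=I P3=I  mem[L3]=30
5. P1: load  L2  bus=[BusRd]  L2: P0=S P1=S P2=I P3=I  mem[L2]=0
6. P1: store L3 := 63  bus=[BusUpgr]  L3: P0=I P1=M P2=I P3=I  mem[L3]=30
7. P2: store L5 := 16  bus=[BusRdX]  L5: P0=I P1=I P2=M P3=I  mem[L5]=60
8. P2: store L1 := 46  bus=[BusRdX]  L1: P0=I P1=I P2=M P3=I  mem[L1]=10
9. P0: load  L6  bus=[BusRd]  L6: P0=E P1=I P2=I P3=I  mem[L6]=20
10. P3: load  L6  bus=[BusRd]  L6: P0=S P1=I P2=I P3=S  mem[L6]=20
11. P2: store L4 := 19  bus=[BusRdX]  L4: P0=I P1=I P2=M P3=I  mem[L4]=10
12. P0: store L4 := 77  bus=[BusRdX,Flush]  L4: P0=M P1=I P2=I P3=I  mem[L4]=19
13. P0: load  L6  bus=[-]  L6: P0=S P1=I P2=I P3=S  mem[L6]=20
14. P3: store L1 := 21  bus=[BusRdX,Flush]  L1: P0=I P1=I P2=I P3=M  mem[L1]=46
15. P2: store L0 := 83  bus=[BusRdX]  L0: P0=I P1=I P2=M P3=I  mem[L0]=20
16. P1: store L3 := 49  bus=[-]  L3: P0=I P1=M P2=I P3=I  mem[L3]=30
17. P2: store L0 := 95  bus=[-]  L0: P0=I P1=I P2=M P3=I  mem[L0]=20
18. P3: store L0 := 24  bus=[BusRdX,Flush]  L0: P0=I P1=I P2=I P3=M  mem[L0]=95
19. P3: load  L5  bus=[BusRd]  L5: P0=I P1=I P2=O P3=S  mem[L5]=60
20. P0: load  L1  bus=[BusRd]  L1: P0=S P1=I P2=I P3=O  mem[L1]=46

bus = BusRdX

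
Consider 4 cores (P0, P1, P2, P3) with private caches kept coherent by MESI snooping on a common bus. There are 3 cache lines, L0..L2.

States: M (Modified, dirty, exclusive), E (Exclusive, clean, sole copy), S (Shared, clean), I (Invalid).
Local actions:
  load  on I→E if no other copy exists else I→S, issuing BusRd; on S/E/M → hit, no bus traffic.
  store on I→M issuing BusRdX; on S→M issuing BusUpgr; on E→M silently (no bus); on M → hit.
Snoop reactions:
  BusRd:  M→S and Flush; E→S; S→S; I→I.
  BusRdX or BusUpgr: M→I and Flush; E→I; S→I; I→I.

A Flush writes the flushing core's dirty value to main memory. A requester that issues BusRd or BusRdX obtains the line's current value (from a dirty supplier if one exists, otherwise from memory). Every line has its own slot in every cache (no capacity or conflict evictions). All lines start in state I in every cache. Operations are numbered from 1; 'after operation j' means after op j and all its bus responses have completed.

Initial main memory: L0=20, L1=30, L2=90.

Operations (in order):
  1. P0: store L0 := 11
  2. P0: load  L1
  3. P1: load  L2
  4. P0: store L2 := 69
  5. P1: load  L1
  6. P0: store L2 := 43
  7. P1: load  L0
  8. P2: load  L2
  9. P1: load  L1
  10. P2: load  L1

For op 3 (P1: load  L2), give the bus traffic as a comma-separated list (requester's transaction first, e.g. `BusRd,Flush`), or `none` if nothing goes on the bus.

1. P0: store L0 := 11  bus=[BusRdX]  L0: P0=M P1=I P2=I P3=I  mem[L0]=20
2. P0: load  L1  bus=[BusRd]  L1: P0=E P1=I P2=I P3=I  mem[L1]=30
3. P1: load  L2  bus=[BusRd]  L2: P0=I P1=E P2=I P3=I  mem[L2]=90
4. P0: store L2 := 69  bus=[BusRdX]  L2: P0=M P1=I P2=I P3=I  mem[L2]=90
5. P1: load  L1  bus=[BusRd]  L1: P0=S P1=S P2=I P3=I  mem[L1]=30
6. P0: store L2 := 43  bus=[-]  L2: P0=M P1=I P2=I P3=I  mem[L2]=90
7. P1: load  L0  bus=[BusRd,Flush]  L0: P0=S P1=S P2=I P3=I  mem[L0]=11
8. P2: load  L2  bus=[BusRd,Flush]  L2: P0=S P1=I P2=S P3=I  mem[L2]=43
9. P1: load  L1  bus=[-]  L1: P0=S P1=S P2=I P3=I  mem[L1]=30
10. P2: load  L1  bus=[BusRd]  L1: P0=S P1=S P2=S P3=I  mem[L1]=30

bus = BusRd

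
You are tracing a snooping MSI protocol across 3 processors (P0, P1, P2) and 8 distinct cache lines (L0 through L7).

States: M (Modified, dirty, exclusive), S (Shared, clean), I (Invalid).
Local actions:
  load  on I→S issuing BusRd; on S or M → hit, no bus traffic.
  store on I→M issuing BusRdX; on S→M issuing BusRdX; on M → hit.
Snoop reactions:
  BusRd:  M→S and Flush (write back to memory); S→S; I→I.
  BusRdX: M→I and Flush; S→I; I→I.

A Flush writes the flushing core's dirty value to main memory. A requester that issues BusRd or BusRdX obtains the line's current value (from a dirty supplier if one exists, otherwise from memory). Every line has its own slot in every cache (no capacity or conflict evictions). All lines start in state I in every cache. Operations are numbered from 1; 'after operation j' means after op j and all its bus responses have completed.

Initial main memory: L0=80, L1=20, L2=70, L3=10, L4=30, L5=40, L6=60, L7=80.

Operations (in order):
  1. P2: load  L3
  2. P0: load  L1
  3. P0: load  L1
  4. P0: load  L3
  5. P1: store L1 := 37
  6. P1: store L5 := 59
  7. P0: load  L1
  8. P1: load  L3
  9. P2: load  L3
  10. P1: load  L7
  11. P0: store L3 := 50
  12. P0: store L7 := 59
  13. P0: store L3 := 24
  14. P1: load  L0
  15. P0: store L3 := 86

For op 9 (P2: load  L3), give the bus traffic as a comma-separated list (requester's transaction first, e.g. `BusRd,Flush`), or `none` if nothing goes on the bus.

bus = none

step 1: P2: load  L3  ⟶  IIS  (L3)  txn=BusRd  M[L3]=10
step 2: P0: load  L1  ⟶  SII  (L1)  txn=BusRd  M[L1]=20
step 3: P0: load  L1  ⟶  SII  (L1)  txn=∅  M[L1]=20
step 4: P0: load  L3  ⟶  SIS  (L3)  txn=BusRd  M[L3]=10
step 5: P1: store L1 := 37  ⟶  IMI  (L1)  txn=BusRdX  M[L1]=20
step 6: P1: store L5 := 59  ⟶  IMI  (L5)  txn=BusRdX  M[L5]=40
step 7: P0: load  L1  ⟶  SSI  (L1)  txn=BusRd+Flush  M[L1]=37
step 8: P1: load  L3  ⟶  SSS  (L3)  txn=BusRd  M[L3]=10
step 9: P2: load  L3  ⟶  SSS  (L3)  txn=∅  M[L3]=10
step 10: P1: load  L7  ⟶  ISI  (L7)  txn=BusRd  M[L7]=80
step 11: P0: store L3 := 50  ⟶  MII  (L3)  txn=BusRdX  M[L3]=10
step 12: P0: store L7 := 59  ⟶  MII  (L7)  txn=BusRdX  M[L7]=80
step 13: P0: store L3 := 24  ⟶  MII  (L3)  txn=∅  M[L3]=10
step 14: P1: load  L0  ⟶  ISI  (L0)  txn=BusRd  M[L0]=80
step 15: P0: store L3 := 86  ⟶  MII  (L3)  txn=∅  M[L3]=10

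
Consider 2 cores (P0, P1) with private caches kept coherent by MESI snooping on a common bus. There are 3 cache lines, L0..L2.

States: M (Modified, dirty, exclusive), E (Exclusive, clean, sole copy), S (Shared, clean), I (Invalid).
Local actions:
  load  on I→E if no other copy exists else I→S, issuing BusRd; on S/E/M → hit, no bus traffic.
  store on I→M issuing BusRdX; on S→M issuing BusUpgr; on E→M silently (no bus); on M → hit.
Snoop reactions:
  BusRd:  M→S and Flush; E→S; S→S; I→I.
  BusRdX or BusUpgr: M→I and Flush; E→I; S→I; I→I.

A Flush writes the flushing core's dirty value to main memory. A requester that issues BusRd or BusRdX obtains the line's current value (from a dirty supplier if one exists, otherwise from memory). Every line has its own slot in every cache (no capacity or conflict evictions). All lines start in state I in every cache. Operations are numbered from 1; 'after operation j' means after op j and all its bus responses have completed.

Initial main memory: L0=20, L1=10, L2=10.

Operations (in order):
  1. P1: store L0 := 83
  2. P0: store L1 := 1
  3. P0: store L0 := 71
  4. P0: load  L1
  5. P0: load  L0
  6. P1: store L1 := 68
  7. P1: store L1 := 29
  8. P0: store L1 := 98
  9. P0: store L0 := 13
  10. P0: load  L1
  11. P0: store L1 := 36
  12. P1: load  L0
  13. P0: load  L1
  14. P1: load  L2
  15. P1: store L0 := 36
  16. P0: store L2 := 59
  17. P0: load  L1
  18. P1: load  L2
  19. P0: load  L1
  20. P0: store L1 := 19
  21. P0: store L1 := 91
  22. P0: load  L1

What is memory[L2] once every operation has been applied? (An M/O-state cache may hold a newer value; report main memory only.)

1. P1: store L0 := 83  bus=[BusRdX]  L0: P0=I P1=M  mem[L0]=20
2. P0: store L1 := 1  bus=[BusRdX]  L1: P0=M P1=I  mem[L1]=10
3. P0: store L0 := 71  bus=[BusRdX,Flush]  L0: P0=M P1=I  mem[L0]=83
4. P0: load  L1  bus=[-]  L1: P0=M P1=I  mem[L1]=10
5. P0: load  L0  bus=[-]  L0: P0=M P1=I  mem[L0]=83
6. P1: store L1 := 68  bus=[BusRdX,Flush]  L1: P0=I P1=M  mem[L1]=1
7. P1: store L1 := 29  bus=[-]  L1: P0=I P1=M  mem[L1]=1
8. P0: store L1 := 98  bus=[BusRdX,Flush]  L1: P0=M P1=I  mem[L1]=29
9. P0: store L0 := 13  bus=[-]  L0: P0=M P1=I  mem[L0]=83
10. P0: load  L1  bus=[-]  L1: P0=M P1=I  mem[L1]=29
11. P0: store L1 := 36  bus=[-]  L1: P0=M P1=I  mem[L1]=29
12. P1: load  L0  bus=[BusRd,Flush]  L0: P0=S P1=S  mem[L0]=13
13. P0: load  L1  bus=[-]  L1: P0=M P1=I  mem[L1]=29
14. P1: load  L2  bus=[BusRd]  L2: P0=I P1=E  mem[L2]=10
15. P1: store L0 := 36  bus=[BusUpgr]  L0: P0=I P1=M  mem[L0]=13
16. P0: store L2 := 59  bus=[BusRdX]  L2: P0=M P1=I  mem[L2]=10
17. P0: load  L1  bus=[-]  L1: P0=M P1=I  mem[L1]=29
18. P1: load  L2  bus=[BusRd,Flush]  L2: P0=S P1=S  mem[L2]=59
19. P0: load  L1  bus=[-]  L1: P0=M P1=I  mem[L1]=29
20. P0: store L1 := 19  bus=[-]  L1: P0=M P1=I  mem[L1]=29
21. P0: store L1 := 91  bus=[-]  L1: P0=M P1=I  mem[L1]=29
22. P0: load  L1  bus=[-]  L1: P0=M P1=I  mem[L1]=29

memory[L2] = 59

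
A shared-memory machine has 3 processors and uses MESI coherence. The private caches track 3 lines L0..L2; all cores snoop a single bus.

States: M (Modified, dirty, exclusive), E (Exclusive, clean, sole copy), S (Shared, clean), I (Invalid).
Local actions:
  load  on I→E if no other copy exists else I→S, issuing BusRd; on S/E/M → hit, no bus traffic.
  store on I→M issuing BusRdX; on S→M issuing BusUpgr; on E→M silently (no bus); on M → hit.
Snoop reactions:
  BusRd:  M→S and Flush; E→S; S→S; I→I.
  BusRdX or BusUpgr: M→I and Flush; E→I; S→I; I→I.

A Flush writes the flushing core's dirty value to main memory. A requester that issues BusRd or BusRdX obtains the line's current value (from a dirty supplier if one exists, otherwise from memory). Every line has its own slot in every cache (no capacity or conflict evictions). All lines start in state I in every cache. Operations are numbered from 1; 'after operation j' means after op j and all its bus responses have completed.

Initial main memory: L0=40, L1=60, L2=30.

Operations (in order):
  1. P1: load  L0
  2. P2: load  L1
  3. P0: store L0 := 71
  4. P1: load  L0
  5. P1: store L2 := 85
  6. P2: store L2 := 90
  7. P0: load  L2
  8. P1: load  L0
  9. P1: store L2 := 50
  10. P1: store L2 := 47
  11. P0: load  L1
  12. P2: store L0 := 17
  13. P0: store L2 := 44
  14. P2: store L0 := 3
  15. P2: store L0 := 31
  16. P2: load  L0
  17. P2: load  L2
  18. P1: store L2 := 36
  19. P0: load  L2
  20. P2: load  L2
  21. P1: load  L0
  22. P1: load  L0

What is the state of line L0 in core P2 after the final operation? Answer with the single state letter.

1. P1: load  L0  bus=[BusRd]  L0: P0=I P1=E P2=I  mem[L0]=40
2. P2: load  L1  bus=[BusRd]  L1: P0=I P1=I P2=E  mem[L1]=60
3. P0: store L0 := 71  bus=[BusRdX]  L0: P0=M P1=I P2=I  mem[L0]=40
4. P1: load  L0  bus=[BusRd,Flush]  L0: P0=S P1=S P2=I  mem[L0]=71
5. P1: store L2 := 85  bus=[BusRdX]  L2: P0=I P1=M P2=I  mem[L2]=30
6. P2: store L2 := 90  bus=[BusRdX,Flush]  L2: P0=I P1=I P2=M  mem[L2]=85
7. P0: load  L2  bus=[BusRd,Flush]  L2: P0=S P1=I P2=S  mem[L2]=90
8. P1: load  L0  bus=[-]  L0: P0=S P1=S P2=I  mem[L0]=71
9. P1: store L2 := 50  bus=[BusRdX]  L2: P0=I P1=M P2=I  mem[L2]=90
10. P1: store L2 := 47  bus=[-]  L2: P0=I P1=M P2=I  mem[L2]=90
11. P0: load  L1  bus=[BusRd]  L1: P0=S P1=I P2=S  mem[L1]=60
12. P2: store L0 := 17  bus=[BusRdX]  L0: P0=I P1=I P2=M  mem[L0]=71
13. P0: store L2 := 44  bus=[BusRdX,Flush]  L2: P0=M P1=I P2=I  mem[L2]=47
14. P2: store L0 := 3  bus=[-]  L0: P0=I P1=I P2=M  mem[L0]=71
15. P2: store L0 := 31  bus=[-]  L0: P0=I P1=I P2=M  mem[L0]=71
16. P2: load  L0  bus=[-]  L0: P0=I P1=I P2=M  mem[L0]=71
17. P2: load  L2  bus=[BusRd,Flush]  L2: P0=S P1=I P2=S  mem[L2]=44
18. P1: store L2 := 36  bus=[BusRdX]  L2: P0=I P1=M P2=I  mem[L2]=44
19. P0: load  L2  bus=[BusRd,Flush]  L2: P0=S P1=S P2=I  mem[L2]=36
20. P2: load  L2  bus=[BusRd]  L2: P0=S P1=S P2=S  mem[L2]=36
21. P1: load  L0  bus=[BusRd,Flush]  L0: P0=I P1=S P2=S  mem[L0]=31
22. P1: load  L0  bus=[-]  L0: P0=I P1=S P2=S  mem[L0]=31

state = S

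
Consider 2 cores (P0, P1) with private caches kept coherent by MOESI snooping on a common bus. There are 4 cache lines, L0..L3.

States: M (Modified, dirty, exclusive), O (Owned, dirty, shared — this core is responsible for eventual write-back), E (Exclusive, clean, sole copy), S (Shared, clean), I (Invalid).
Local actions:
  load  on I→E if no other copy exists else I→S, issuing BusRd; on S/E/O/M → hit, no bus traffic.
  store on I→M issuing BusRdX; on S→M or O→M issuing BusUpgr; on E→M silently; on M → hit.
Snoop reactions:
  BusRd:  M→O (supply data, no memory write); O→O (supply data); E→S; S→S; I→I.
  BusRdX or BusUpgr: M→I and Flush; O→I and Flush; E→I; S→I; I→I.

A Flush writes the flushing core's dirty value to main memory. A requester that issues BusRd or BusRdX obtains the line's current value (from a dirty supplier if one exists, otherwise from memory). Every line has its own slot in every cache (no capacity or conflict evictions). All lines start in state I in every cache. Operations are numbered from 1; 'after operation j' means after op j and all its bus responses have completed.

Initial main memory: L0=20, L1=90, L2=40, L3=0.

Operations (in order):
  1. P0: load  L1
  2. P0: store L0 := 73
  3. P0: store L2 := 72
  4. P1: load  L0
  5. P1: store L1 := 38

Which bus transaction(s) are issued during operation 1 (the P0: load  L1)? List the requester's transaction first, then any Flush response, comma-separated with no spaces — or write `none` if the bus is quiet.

[1] P0: load  L1 | P0:E(90), P1:I | bus: BusRd
[2] P0: store L0 := 73 | P0:M(73), P1:I | bus: BusRdX
[3] P0: store L2 := 72 | P0:M(72), P1:I | bus: BusRdX
[4] P1: load  L0 | P0:O(73), P1:S(73) | bus: BusRd
[5] P1: store L1 := 38 | P0:I, P1:M(38) | bus: BusRdX

bus = BusRd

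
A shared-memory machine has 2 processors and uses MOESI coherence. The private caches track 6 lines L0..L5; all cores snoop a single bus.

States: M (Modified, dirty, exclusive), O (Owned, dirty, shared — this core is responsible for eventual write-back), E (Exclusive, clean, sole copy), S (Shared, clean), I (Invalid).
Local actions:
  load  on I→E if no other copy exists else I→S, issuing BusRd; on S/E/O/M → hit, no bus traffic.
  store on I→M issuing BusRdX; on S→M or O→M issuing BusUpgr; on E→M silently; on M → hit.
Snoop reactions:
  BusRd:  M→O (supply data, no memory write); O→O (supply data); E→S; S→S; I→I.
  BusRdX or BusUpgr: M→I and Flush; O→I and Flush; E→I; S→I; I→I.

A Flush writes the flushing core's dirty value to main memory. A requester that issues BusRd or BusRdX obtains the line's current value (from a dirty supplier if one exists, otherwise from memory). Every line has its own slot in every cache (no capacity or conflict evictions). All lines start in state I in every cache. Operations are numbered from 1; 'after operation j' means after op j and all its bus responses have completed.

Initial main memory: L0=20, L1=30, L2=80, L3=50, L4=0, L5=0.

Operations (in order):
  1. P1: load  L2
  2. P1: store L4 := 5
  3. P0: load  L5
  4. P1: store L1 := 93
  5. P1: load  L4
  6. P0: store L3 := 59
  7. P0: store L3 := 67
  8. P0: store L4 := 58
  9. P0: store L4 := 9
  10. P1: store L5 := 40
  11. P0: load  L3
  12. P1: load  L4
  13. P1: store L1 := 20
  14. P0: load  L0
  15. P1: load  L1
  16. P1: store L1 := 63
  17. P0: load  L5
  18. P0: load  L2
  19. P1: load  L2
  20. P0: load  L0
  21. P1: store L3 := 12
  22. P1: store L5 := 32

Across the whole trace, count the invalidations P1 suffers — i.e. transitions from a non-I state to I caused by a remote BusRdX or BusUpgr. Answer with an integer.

invalidations = 1

[1] P1: load  L2 | P0:I, P1:E(80) | bus: BusRd
[2] P1: store L4 := 5 | P0:I, P1:M(5) | bus: BusRdX
[3] P0: load  L5 | P0:E(0), P1:I | bus: BusRd
[4] P1: store L1 := 93 | P0:I, P1:M(93) | bus: BusRdX
[5] P1: load  L4 | P0:I, P1:M(5) | bus: none
[6] P0: store L3 := 59 | P0:M(59), P1:I | bus: BusRdX
[7] P0: store L3 := 67 | P0:M(67), P1:I | bus: none
[8] P0: store L4 := 58 | P0:M(58), P1:I | bus: BusRdX,Flush
[9] P0: store L4 := 9 | P0:M(9), P1:I | bus: none
[10] P1: store L5 := 40 | P0:I, P1:M(40) | bus: BusRdX
[11] P0: load  L3 | P0:M(67), P1:I | bus: none
[12] P1: load  L4 | P0:O(9), P1:S(9) | bus: BusRd
[13] P1: store L1 := 20 | P0:I, P1:M(20) | bus: none
[14] P0: load  L0 | P0:E(20), P1:I | bus: BusRd
[15] P1: load  L1 | P0:I, P1:M(20) | bus: none
[16] P1: store L1 := 63 | P0:I, P1:M(63) | bus: none
[17] P0: load  L5 | P0:S(40), P1:O(40) | bus: BusRd
[18] P0: load  L2 | P0:S(80), P1:S(80) | bus: BusRd
[19] P1: load  L2 | P0:S(80), P1:S(80) | bus: none
[20] P0: load  L0 | P0:E(20), P1:I | bus: none
[21] P1: store L3 := 12 | P0:I, P1:M(12) | bus: BusRdX,Flush
[22] P1: store L5 := 32 | P0:I, P1:M(32) | bus: BusUpgr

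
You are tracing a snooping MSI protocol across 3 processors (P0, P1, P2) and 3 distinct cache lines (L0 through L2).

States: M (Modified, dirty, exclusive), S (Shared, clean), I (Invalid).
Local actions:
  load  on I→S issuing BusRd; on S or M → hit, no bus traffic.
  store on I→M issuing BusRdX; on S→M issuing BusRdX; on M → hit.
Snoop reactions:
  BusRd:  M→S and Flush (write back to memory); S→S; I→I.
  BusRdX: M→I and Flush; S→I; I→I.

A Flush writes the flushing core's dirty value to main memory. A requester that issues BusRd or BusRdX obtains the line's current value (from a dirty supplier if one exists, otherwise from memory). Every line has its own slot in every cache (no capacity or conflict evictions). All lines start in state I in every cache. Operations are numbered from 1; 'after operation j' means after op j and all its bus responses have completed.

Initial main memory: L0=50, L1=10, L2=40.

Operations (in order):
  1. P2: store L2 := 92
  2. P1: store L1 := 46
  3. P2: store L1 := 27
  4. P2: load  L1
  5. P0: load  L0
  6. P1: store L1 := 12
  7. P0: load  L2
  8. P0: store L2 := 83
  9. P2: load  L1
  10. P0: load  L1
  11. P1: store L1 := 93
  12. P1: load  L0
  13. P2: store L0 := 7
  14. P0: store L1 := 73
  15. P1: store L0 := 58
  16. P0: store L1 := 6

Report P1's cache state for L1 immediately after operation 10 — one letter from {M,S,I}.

state = S

step 1: P2: store L2 := 92  ⟶  IIM  (L2)  txn=BusRdX  M[L2]=40
step 2: P1: store L1 := 46  ⟶  IMI  (L1)  txn=BusRdX  M[L1]=10
step 3: P2: store L1 := 27  ⟶  IIM  (L1)  txn=BusRdX+Flush  M[L1]=46
step 4: P2: load  L1  ⟶  IIM  (L1)  txn=∅  M[L1]=46
step 5: P0: load  L0  ⟶  SII  (L0)  txn=BusRd  M[L0]=50
step 6: P1: store L1 := 12  ⟶  IMI  (L1)  txn=BusRdX+Flush  M[L1]=27
step 7: P0: load  L2  ⟶  SIS  (L2)  txn=BusRd+Flush  M[L2]=92
step 8: P0: store L2 := 83  ⟶  MII  (L2)  txn=BusRdX  M[L2]=92
step 9: P2: load  L1  ⟶  ISS  (L1)  txn=BusRd+Flush  M[L1]=12
step 10: P0: load  L1  ⟶  SSS  (L1)  txn=BusRd  M[L1]=12
step 11: P1: store L1 := 93  ⟶  IMI  (L1)  txn=BusRdX  M[L1]=12
step 12: P1: load  L0  ⟶  SSI  (L0)  txn=BusRd  M[L0]=50
step 13: P2: store L0 := 7  ⟶  IIM  (L0)  txn=BusRdX  M[L0]=50
step 14: P0: store L1 := 73  ⟶  MII  (L1)  txn=BusRdX+Flush  M[L1]=93
step 15: P1: store L0 := 58  ⟶  IMI  (L0)  txn=BusRdX+Flush  M[L0]=7
step 16: P0: store L1 := 6  ⟶  MII  (L1)  txn=∅  M[L1]=93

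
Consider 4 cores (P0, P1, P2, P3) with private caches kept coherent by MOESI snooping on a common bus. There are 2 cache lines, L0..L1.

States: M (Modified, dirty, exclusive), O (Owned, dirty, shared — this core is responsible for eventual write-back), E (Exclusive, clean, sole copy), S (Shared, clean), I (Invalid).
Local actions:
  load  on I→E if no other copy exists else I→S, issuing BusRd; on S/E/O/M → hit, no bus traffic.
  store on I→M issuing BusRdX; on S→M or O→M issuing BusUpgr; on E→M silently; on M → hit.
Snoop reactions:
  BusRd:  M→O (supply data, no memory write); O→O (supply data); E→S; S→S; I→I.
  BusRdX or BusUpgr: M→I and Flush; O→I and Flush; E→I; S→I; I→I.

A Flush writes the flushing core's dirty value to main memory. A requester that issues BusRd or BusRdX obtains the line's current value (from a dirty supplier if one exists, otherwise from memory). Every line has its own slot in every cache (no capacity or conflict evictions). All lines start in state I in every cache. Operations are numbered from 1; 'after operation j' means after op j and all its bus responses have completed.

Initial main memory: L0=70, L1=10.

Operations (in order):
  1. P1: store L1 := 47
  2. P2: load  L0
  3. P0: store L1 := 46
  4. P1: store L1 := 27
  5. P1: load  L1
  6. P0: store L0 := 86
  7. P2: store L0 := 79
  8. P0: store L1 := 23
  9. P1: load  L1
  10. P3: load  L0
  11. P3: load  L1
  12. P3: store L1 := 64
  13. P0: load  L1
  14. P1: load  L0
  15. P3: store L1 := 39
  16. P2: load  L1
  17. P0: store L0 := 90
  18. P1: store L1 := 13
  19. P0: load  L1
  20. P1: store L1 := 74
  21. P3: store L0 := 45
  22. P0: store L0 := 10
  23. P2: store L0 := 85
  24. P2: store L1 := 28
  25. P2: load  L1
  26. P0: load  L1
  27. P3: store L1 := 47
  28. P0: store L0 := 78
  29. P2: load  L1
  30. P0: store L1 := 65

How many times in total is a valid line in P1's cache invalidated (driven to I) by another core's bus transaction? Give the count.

invalidations = 5

[1] P1: store L1 := 47 | P0:I, P1:M(47), P2:I, P3:I | bus: BusRdX
[2] P2: load  L0 | P0:I, P1:I, P2:E(70), P3:I | bus: BusRd
[3] P0: store L1 := 46 | P0:M(46), P1:I, P2:I, P3:I | bus: BusRdX,Flush
[4] P1: store L1 := 27 | P0:I, P1:M(27), P2:I, P3:I | bus: BusRdX,Flush
[5] P1: load  L1 | P0:I, P1:M(27), P2:I, P3:I | bus: none
[6] P0: store L0 := 86 | P0:M(86), P1:I, P2:I, P3:I | bus: BusRdX
[7] P2: store L0 := 79 | P0:I, P1:I, P2:M(79), P3:I | bus: BusRdX,Flush
[8] P0: store L1 := 23 | P0:M(23), P1:I, P2:I, P3:I | bus: BusRdX,Flush
[9] P1: load  L1 | P0:O(23), P1:S(23), P2:I, P3:I | bus: BusRd
[10] P3: load  L0 | P0:I, P1:I, P2:O(79), P3:S(79) | bus: BusRd
[11] P3: load  L1 | P0:O(23), P1:S(23), P2:I, P3:S(23) | bus: BusRd
[12] P3: store L1 := 64 | P0:I, P1:I, P2:I, P3:M(64) | bus: BusUpgr,Flush
[13] P0: load  L1 | P0:S(64), P1:I, P2:I, P3:O(64) | bus: BusRd
[14] P1: load  L0 | P0:I, P1:S(79), P2:O(79), P3:S(79) | bus: BusRd
[15] P3: store L1 := 39 | P0:I, P1:I, P2:I, P3:M(39) | bus: BusUpgr
[16] P2: load  L1 | P0:I, P1:I, P2:S(39), P3:O(39) | bus: BusRd
[17] P0: store L0 := 90 | P0:M(90), P1:I, P2:I, P3:I | bus: BusRdX,Flush
[18] P1: store L1 := 13 | P0:I, P1:M(13), P2:I, P3:I | bus: BusRdX,Flush
[19] P0: load  L1 | P0:S(13), P1:O(13), P2:I, P3:I | bus: BusRd
[20] P1: store L1 := 74 | P0:I, P1:M(74), P2:I, P3:I | bus: BusUpgr
[21] P3: store L0 := 45 | P0:I, P1:I, P2:I, P3:M(45) | bus: BusRdX,Flush
[22] P0: store L0 := 10 | P0:M(10), P1:I, P2:I, P3:I | bus: BusRdX,Flush
[23] P2: store L0 := 85 | P0:I, P1:I, P2:M(85), P3:I | bus: BusRdX,Flush
[24] P2: store L1 := 28 | P0:I, P1:I, P2:M(28), P3:I | bus: BusRdX,Flush
[25] P2: load  L1 | P0:I, P1:I, P2:M(28), P3:I | bus: none
[26] P0: load  L1 | P0:S(28), P1:I, P2:O(28), P3:I | bus: BusRd
[27] P3: store L1 := 47 | P0:I, P1:I, P2:I, P3:M(47) | bus: BusRdX,Flush
[28] P0: store L0 := 78 | P0:M(78), P1:I, P2:I, P3:I | bus: BusRdX,Flush
[29] P2: load  L1 | P0:I, P1:I, P2:S(47), P3:O(47) | bus: BusRd
[30] P0: store L1 := 65 | P0:M(65), P1:I, P2:I, P3:I | bus: BusRdX,Flush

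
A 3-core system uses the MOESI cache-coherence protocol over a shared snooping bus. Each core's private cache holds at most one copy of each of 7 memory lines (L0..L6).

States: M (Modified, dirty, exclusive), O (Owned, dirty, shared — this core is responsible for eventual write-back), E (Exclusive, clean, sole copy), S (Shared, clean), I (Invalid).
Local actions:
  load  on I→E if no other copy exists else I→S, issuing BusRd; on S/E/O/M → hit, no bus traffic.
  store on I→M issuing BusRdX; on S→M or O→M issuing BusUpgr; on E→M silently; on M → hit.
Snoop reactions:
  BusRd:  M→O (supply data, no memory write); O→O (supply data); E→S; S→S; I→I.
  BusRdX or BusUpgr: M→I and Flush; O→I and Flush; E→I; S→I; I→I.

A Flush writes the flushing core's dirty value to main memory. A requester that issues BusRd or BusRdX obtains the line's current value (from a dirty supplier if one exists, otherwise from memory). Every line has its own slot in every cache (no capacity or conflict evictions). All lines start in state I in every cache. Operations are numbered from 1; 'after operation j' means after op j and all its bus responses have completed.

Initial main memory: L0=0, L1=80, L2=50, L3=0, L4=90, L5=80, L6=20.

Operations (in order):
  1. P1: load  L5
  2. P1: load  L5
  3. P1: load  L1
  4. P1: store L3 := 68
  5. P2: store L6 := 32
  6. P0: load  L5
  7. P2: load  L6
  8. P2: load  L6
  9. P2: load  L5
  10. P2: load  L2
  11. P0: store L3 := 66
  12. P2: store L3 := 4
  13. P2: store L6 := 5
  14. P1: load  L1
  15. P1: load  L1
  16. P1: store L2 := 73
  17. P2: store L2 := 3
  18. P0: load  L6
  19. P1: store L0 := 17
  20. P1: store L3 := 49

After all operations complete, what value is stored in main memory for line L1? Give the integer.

1. P1: load  L5  bus=[BusRd]  L5: P0=I P1=E P2=I  mem[L5]=80
2. P1: load  L5  bus=[-]  L5: P0=I P1=E P2=I  mem[L5]=80
3. P1: load  L1  bus=[BusRd]  L1: P0=I P1=E P2=I  mem[L1]=80
4. P1: store L3 := 68  bus=[BusRdX]  L3: P0=I P1=M P2=I  mem[L3]=0
5. P2: store L6 := 32  bus=[BusRdX]  L6: P0=I P1=I P2=M  mem[L6]=20
6. P0: load  L5  bus=[BusRd]  L5: P0=S P1=S P2=I  mem[L5]=80
7. P2: load  L6  bus=[-]  L6: P0=I P1=I P2=M  mem[L6]=20
8. P2: load  L6  bus=[-]  L6: P0=I P1=I P2=M  mem[L6]=20
9. P2: load  L5  bus=[BusRd]  L5: P0=S P1=S P2=S  mem[L5]=80
10. P2: load  L2  bus=[BusRd]  L2: P0=I P1=I P2=E  mem[L2]=50
11. P0: store L3 := 66  bus=[BusRdX,Flush]  L3: P0=M P1=I P2=I  mem[L3]=68
12. P2: store L3 := 4  bus=[BusRdX,Flush]  L3: P0=I P1=I P2=M  mem[L3]=66
13. P2: store L6 := 5  bus=[-]  L6: P0=I P1=I P2=M  mem[L6]=20
14. P1: load  L1  bus=[-]  L1: P0=I P1=E P2=I  mem[L1]=80
15. P1: load  L1  bus=[-]  L1: P0=I P1=E P2=I  mem[L1]=80
16. P1: store L2 := 73  bus=[BusRdX]  L2: P0=I P1=M P2=I  mem[L2]=50
17. P2: store L2 := 3  bus=[BusRdX,Flush]  L2: P0=I P1=I P2=M  mem[L2]=73
18. P0: load  L6  bus=[BusRd]  L6: P0=S P1=I P2=O  mem[L6]=20
19. P1: store L0 := 17  bus=[BusRdX]  L0: P0=I P1=M P2=I  mem[L0]=0
20. P1: store L3 := 49  bus=[BusRdX,Flush]  L3: P0=I P1=M P2=I  mem[L3]=4

memory[L1] = 80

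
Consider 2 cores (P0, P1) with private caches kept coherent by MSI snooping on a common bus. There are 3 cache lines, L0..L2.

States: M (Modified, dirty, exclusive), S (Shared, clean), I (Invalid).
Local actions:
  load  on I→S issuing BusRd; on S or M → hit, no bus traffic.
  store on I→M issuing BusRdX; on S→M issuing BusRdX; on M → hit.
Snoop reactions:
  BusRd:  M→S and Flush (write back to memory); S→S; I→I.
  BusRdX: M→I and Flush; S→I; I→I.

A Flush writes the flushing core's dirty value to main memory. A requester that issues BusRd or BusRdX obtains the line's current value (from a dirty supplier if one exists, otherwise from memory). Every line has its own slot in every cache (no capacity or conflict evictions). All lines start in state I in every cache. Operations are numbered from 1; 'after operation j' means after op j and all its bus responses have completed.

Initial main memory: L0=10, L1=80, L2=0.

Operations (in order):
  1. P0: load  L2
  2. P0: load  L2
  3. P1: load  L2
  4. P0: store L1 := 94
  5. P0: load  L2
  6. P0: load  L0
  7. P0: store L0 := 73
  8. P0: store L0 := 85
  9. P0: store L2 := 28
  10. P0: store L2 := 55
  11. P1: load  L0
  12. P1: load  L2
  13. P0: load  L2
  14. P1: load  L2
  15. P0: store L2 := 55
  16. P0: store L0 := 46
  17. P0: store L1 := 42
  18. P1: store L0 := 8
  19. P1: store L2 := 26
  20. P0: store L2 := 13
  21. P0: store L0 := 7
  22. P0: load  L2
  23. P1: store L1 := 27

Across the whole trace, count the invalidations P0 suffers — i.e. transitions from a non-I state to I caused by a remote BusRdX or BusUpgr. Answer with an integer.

  op1 P0: load  L2 → S/I on L2; bus BusRd; mem=0
  op2 P0: load  L2 → S/I on L2; bus (none); mem=0
  op3 P1: load  L2 → S/S on L2; bus BusRd; mem=0
  op4 P0: store L1 := 94 → M/I on L1; bus BusRdX; mem=80
  op5 P0: load  L2 → S/S on L2; bus (none); mem=0
  op6 P0: load  L0 → S/I on L0; bus BusRd; mem=10
  op7 P0: store L0 := 73 → M/I on L0; bus BusRdX; mem=10
  op8 P0: store L0 := 85 → M/I on L0; bus (none); mem=10
  op9 P0: store L2 := 28 → M/I on L2; bus BusRdX; mem=0
  op10 P0: store L2 := 55 → M/I on L2; bus (none); mem=0
  op11 P1: load  L0 → S/S on L0; bus BusRd Flush; mem=85
  op12 P1: load  L2 → S/S on L2; bus BusRd Flush; mem=55
  op13 P0: load  L2 → S/S on L2; bus (none); mem=55
  op14 P1: load  L2 → S/S on L2; bus (none); mem=55
  op15 P0: store L2 := 55 → M/I on L2; bus BusRdX; mem=55
  op16 P0: store L0 := 46 → M/I on L0; bus BusRdX; mem=85
  op17 P0: store L1 := 42 → M/I on L1; bus (none); mem=80
  op18 P1: store L0 := 8 → I/M on L0; bus BusRdX Flush; mem=46
  op19 P1: store L2 := 26 → I/M on L2; bus BusRdX Flush; mem=55
  op20 P0: store L2 := 13 → M/I on L2; bus BusRdX Flush; mem=26
  op21 P0: store L0 := 7 → M/I on L0; bus BusRdX Flush; mem=8
  op22 P0: load  L2 → M/I on L2; bus (none); mem=26
  op23 P1: store L1 := 27 → I/M on L1; bus BusRdX Flush; mem=42

invalidations = 3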